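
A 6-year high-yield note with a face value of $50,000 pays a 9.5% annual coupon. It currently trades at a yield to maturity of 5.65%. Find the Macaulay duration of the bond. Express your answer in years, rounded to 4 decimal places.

Periodic yield y = 0.0565. Discount each cash flow and weight by its year:
  t   CF        PV=CF/(1+0.0565)^t    t·PV
  1     4,750.00     4,495.9773     4,495.9773
  2     4,750.00     4,255.5393     8,511.0786
  3     4,750.00     4,027.9596    12,083.8788
  4     4,750.00     3,812.5505    15,250.2020
  5     4,750.00     3,608.6611    18,043.3057
  6    54,750.00    39,370.1541   236,220.9249
  Σ                 59,570.8420   294,605.3672
Price P = Σ PV = 59,570.8420.
Macaulay duration = Σ(t·PV) / P = 294,605.3672 / 59,570.8420 = 4.94546 years.

4.9455 years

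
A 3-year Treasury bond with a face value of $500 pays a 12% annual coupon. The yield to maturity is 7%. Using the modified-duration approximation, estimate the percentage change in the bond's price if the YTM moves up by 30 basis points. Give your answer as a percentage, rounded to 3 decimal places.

-0.760%

Periodic yield y = 0.07. Modified duration first:
  t   CF        PV=CF/(1+0.07)^t    t·PV
  1        60.00        56.0748        56.0748
  2        60.00        52.4063       104.8126
  3       560.00       457.1268     1,371.3804
  Σ                    565.6079     1,532.2678
P = 565.6079; D_Mac = 2.70906 yrs; D_mod = 2.70906/(1+0.07) = 2.53184 yrs.
ΔP/P ≈ -D_mod · Δy = -2.53184 × (+0.003) = -0.007596 = -0.7596%.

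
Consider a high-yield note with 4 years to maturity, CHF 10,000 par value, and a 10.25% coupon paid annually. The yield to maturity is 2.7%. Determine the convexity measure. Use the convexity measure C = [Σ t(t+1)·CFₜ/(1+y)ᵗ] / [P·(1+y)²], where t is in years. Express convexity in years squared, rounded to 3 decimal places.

With y = 0.027:
  t   CF        PV=CF/(1+0.027)^t    t·PV        t(t+1)·PV
  1     1,025.00       998.0526       998.0526       1,996.1052
  2     1,025.00       971.8136     1,943.6272       5,830.8817
  3     1,025.00       946.2645     2,838.7934      11,355.1737
  4    11,025.00     9,910.5287    39,642.1148     198,210.5741
  Σ                 12,826.6594    45,422.5880     217,392.7346
P = 12,826.6594.
Convexity = Σ t(t+1)·PV / [P·(1+y)²] = 217,392.7346 / (12,826.6594 × 1.054729) = 16.06906.

16.069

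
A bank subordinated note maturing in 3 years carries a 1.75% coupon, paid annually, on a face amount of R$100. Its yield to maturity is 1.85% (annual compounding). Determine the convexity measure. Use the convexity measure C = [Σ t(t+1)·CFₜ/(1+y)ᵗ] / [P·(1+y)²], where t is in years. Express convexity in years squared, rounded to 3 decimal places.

11.304

With y = 0.0185:
  t   CF        PV=CF/(1+0.0185)^t    t·PV        t(t+1)·PV
  1         1.75         1.7182         1.7182           3.4364
  2         1.75         1.6870         3.3740          10.1220
  3       101.75        96.3056       288.9167       1,155.6666
  Σ                     99.7108       294.0089       1,169.2251
P = 99.7108.
Convexity = Σ t(t+1)·PV / [P·(1+y)²] = 1,169.2251 / (99.7108 × 1.037342) = 11.30405.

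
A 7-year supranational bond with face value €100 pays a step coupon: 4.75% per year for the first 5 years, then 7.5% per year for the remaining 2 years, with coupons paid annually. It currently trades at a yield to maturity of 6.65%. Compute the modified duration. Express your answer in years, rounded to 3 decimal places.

Periodic yield y = 0.0665. First find Macaulay duration:
  t   CF        PV=CF/(1+0.0665)^t    t·PV
  1         4.75         4.4538         4.4538
  2         4.75         4.1761         8.3522
  3         4.75         3.9157        11.7471
  4         4.75         3.6716        14.6862
  5         4.75         3.4426        17.2131
  6         7.50         5.0968        30.5807
  7       107.50        68.4987       479.4910
  Σ                     93.2553       566.5242
P = 93.2553; Macaulay duration = 566.5242 / 93.2553 = 6.07498 years.
Modified duration = D_Mac / (1 + y) = 6.07498 / 1.0665 = 5.69618 years.

5.696 years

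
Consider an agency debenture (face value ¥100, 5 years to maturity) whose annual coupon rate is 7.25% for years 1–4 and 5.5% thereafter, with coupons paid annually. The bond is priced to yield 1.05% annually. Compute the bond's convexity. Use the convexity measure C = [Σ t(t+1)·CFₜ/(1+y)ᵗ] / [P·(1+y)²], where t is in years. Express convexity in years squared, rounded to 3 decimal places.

With y = 0.0105:
  t   CF        PV=CF/(1+0.0105)^t    t·PV        t(t+1)·PV
  1         7.25         7.1747         7.1747          14.3493
  2         7.25         7.1001        14.2002          42.6007
  3         7.25         7.0263        21.0790          84.3161
  4         7.25         6.9533        27.8133         139.0666
  5       105.50       100.1315       500.6577       3,003.9460
  Σ                    128.3860       570.9249       3,284.2787
P = 128.3860.
Convexity = Σ t(t+1)·PV / [P·(1+y)²] = 3,284.2787 / (128.3860 × 1.021110) = 25.05242.

25.052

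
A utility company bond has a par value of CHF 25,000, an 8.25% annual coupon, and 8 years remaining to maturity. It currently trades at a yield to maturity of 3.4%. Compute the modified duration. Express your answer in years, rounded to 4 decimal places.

Periodic yield y = 0.034. First find Macaulay duration:
  t   CF        PV=CF/(1+0.034)^t    t·PV
  1     2,062.50     1,994.6809     1,994.6809
  2     2,062.50     1,929.0917     3,858.1835
  3     2,062.50     1,865.6593     5,596.9779
  4     2,062.50     1,804.3127     7,217.2507
  5     2,062.50     1,744.9833     8,724.9163
  6     2,062.50     1,687.6047    10,125.6282
  7     2,062.50     1,632.1129    11,424.7900
  8    27,062.50    20,711.1209   165,688.9671
  Σ                 33,369.5663   214,631.3945
P = 33,369.5663; Macaulay duration = 214,631.3945 / 33,369.5663 = 6.43195 years.
Modified duration = D_Mac / (1 + y) = 6.43195 / 1.034 = 6.22045 years.

6.2205 years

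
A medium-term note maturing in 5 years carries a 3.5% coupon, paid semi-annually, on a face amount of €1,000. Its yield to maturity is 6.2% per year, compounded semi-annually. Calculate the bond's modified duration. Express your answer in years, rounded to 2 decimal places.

4.46 years

Periodic yield y = 0.031. First find Macaulay duration:
  t   CF        PV=CF/(1+0.031)^t    t·PV
  1        17.50        16.9738        16.9738
  2        17.50        16.4634        32.9269
  3        17.50        15.9684        47.9053
  4        17.50        15.4883        61.9531
  5        17.50        15.0226        75.1129
  6        17.50        14.5709        87.4253
  7        17.50        14.1328        98.9294
  8        17.50        13.7078       109.6626
  9        17.50        13.2957       119.6610
  10    1,017.50       749.8040     7,498.0402
  Σ                    885.4277     8,148.5906
P = 885.4277; Macaulay duration = 8,148.5906 / 885.4277 = 9.20300 half-year periods = 4.60150 years.
Modified duration = D_Mac / (1 + y) = 4.60150 / 1.031 = 4.46314 years.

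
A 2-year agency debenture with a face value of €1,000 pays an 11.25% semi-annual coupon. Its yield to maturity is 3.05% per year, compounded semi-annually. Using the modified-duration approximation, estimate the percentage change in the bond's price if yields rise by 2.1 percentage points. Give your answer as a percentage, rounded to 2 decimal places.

Periodic yield y = 0.01525. Modified duration first:
  t   CF        PV=CF/(1+0.01525)^t    t·PV
  1        56.25        55.4051        55.4051
  2        56.25        54.5728       109.1457
  3        56.25        53.7531       161.2593
  4     1,056.25       994.2022     3,976.8089
  Σ                  1,157.9332     4,302.6189
P = 1,157.9332; D_Mac = 3.71577 half-year periods = 1.85789 yrs; D_mod = 1.85789/(1+0.01525) = 1.82998 yrs.
ΔP/P ≈ -D_mod · Δy = -1.82998 × (+0.021) = -0.038430 = -3.8430%.

-3.84%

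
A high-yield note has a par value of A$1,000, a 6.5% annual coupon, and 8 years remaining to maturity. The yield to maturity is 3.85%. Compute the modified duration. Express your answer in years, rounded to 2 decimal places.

6.37 years

Periodic yield y = 0.0385. First find Macaulay duration:
  t   CF        PV=CF/(1+0.0385)^t    t·PV
  1        65.00        62.5903        62.5903
  2        65.00        60.2699       120.5398
  3        65.00        58.0355       174.1065
  4        65.00        55.8840       223.5359
  5        65.00        53.8122       269.0611
  6        65.00        51.8172       310.9035
  7        65.00        49.8962       349.2737
  8     1,065.00       787.2227     6,297.7815
  Σ                  1,179.5280     7,807.7923
P = 1,179.5280; Macaulay duration = 7,807.7923 / 1,179.5280 = 6.61942 years.
Modified duration = D_Mac / (1 + y) = 6.61942 / 1.0385 = 6.37402 years.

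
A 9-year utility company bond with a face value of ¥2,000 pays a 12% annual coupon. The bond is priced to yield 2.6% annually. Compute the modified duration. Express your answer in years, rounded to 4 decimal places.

Periodic yield y = 0.026. First find Macaulay duration:
  t   CF        PV=CF/(1+0.026)^t    t·PV
  1       240.00       233.9181       233.9181
  2       240.00       227.9904       455.9808
  3       240.00       222.2128       666.6385
  4       240.00       216.5817       866.3269
  5       240.00       211.0933     1,055.4665
  6       240.00       205.7440     1,234.4637
  7       240.00       200.5302     1,403.7112
  8       240.00       195.4485     1,563.5880
  9     2,240.00     1,777.9591    16,001.6321
  Σ                  3,491.4781    23,481.7258
P = 3,491.4781; Macaulay duration = 23,481.7258 / 3,491.4781 = 6.72544 years.
Modified duration = D_Mac / (1 + y) = 6.72544 / 1.026 = 6.55501 years.

6.5550 years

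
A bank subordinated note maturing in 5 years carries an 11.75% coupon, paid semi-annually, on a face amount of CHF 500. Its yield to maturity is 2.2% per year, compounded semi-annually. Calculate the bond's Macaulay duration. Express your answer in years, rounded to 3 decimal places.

4.124 years

Periodic yield y = 0.011. Discount each cash flow and weight by its period:
  t   CF        PV=CF/(1+0.011)^t    t·PV
  1       29.375        29.0554        29.0554
  2       29.375        28.7393        57.4785
  3       29.375        28.4266        85.2797
  4       29.375        28.1173       112.4691
  5       29.375        27.8114       139.0568
  6       29.375        27.5088       165.0525
  7       29.375        27.2095       190.4662
  8       29.375        26.9134       215.3072
  9       29.375        26.6206       239.5852
  10     529.375       474.5171     4,745.1710
  Σ                    724.9191     5,978.9216
Price P = Σ PV = 724.9191.
Macaulay duration = Σ(t·PV) / P = 5,978.9216 / 724.9191 = 8.24771 half-year periods.
In years: 8.24771 / 2 = 4.12385 years.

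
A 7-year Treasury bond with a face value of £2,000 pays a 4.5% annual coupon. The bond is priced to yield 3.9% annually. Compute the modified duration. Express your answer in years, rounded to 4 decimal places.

Periodic yield y = 0.039. First find Macaulay duration:
  t   CF        PV=CF/(1+0.039)^t    t·PV
  1        90.00        86.6218        86.6218
  2        90.00        83.3703       166.7406
  3        90.00        80.2409       240.7227
  4        90.00        77.2290       308.9159
  5        90.00        74.3301       371.6505
  6        90.00        71.5400       429.2403
  7     2,090.00     1,598.9595    11,192.7162
  Σ                  2,072.2916    12,796.6081
P = 2,072.2916; Macaulay duration = 12,796.6081 / 2,072.2916 = 6.17510 years.
Modified duration = D_Mac / (1 + y) = 6.17510 / 1.039 = 5.94331 years.

5.9433 years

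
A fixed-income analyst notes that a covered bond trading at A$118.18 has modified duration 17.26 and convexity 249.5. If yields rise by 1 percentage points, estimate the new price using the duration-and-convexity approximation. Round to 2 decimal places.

A$99.26

Duration effect: -D_mod·Δy = -17.26 × (+0.01) = -0.172600
Convexity effect: ½·C·(Δy)² = 0.5 × 249.5 × (0.01)² = +0.0124750
ΔP/P ≈ -0.172600 + 0.0124750 = -0.160125
New price ≈ 118.18 × (1 - 0.160125) = 99.2564275.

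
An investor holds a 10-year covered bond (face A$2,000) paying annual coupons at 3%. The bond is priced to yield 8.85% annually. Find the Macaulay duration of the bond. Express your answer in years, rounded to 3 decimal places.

8.383 years

Periodic yield y = 0.0885. Discount each cash flow and weight by its year:
  t   CF        PV=CF/(1+0.0885)^t    t·PV
  1        60.00        55.1217        55.1217
  2        60.00        50.6401       101.2802
  3        60.00        46.5228       139.5684
  4        60.00        42.7403       170.9612
  5        60.00        39.2653       196.3266
  6        60.00        36.0729       216.4372
  7        60.00        33.1400       231.9798
  8        60.00        30.4455       243.5644
  9        60.00        27.9702       251.7317
  10    2,060.00       882.2322     8,822.3216
  Σ                  1,244.1510    10,429.2928
Price P = Σ PV = 1,244.1510.
Macaulay duration = Σ(t·PV) / P = 10,429.2928 / 1,244.1510 = 8.38266 years.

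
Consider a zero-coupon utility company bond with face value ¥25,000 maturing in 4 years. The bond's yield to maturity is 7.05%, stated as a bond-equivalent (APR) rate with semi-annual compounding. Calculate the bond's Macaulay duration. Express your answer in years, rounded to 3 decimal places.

A zero-coupon bond has a single cash flow at maturity, so its Macaulay duration equals its maturity: 4 years.
(Equivalently: 8 semi-annual periods ÷ 2 = 4 years.)

4.000 years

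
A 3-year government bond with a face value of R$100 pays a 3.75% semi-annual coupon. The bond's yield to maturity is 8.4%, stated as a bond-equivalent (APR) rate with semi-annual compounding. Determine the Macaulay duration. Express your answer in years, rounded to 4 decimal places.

Periodic yield y = 0.042. Discount each cash flow and weight by its period:
  t   CF        PV=CF/(1+0.042)^t    t·PV
  1        1.875         1.7994         1.7994
  2        1.875         1.7269         3.4538
  3        1.875         1.6573         4.9719
  4        1.875         1.5905         6.3620
  5        1.875         1.5264         7.6319
  6      101.875        79.5905       477.5431
  Σ                     87.8910       501.7620
Price P = Σ PV = 87.8910.
Macaulay duration = Σ(t·PV) / P = 501.7620 / 87.8910 = 5.70891 half-year periods.
In years: 5.70891 / 2 = 2.85446 years.

2.8545 years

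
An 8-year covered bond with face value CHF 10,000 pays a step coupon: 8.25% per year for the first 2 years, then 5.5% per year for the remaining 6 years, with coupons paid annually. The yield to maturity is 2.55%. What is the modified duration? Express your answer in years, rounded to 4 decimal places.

6.4326 years

Periodic yield y = 0.0255. First find Macaulay duration:
  t   CF        PV=CF/(1+0.0255)^t    t·PV
  1       825.00       804.4856       804.4856
  2       825.00       784.4813     1,568.9627
  3       550.00       509.9830     1,529.9490
  4       550.00       497.3018     1,989.2072
  5       550.00       484.9359     2,424.6797
  6       550.00       472.8776     2,837.2653
  7       550.00       461.1190     3,227.8331
  8    10,550.00     8,625.1596    69,001.2771
  Σ                 12,640.3439    83,383.6597
P = 12,640.3439; Macaulay duration = 83,383.6597 / 12,640.3439 = 6.59663 years.
Modified duration = D_Mac / (1 + y) = 6.59663 / 1.0255 = 6.43260 years.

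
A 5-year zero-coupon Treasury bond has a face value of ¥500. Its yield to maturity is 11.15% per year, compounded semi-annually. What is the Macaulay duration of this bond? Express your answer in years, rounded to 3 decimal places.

5.000 years

A zero-coupon bond has a single cash flow at maturity, so its Macaulay duration equals its maturity: 5 years.
(Equivalently: 10 semi-annual periods ÷ 2 = 5 years.)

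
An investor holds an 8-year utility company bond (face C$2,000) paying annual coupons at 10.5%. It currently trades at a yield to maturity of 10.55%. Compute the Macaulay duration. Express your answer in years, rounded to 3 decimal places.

5.786 years

Periodic yield y = 0.1055. Discount each cash flow and weight by its year:
  t   CF        PV=CF/(1+0.1055)^t    t·PV
  1       210.00       189.9593       189.9593
  2       210.00       171.8311       343.6622
  3       210.00       155.4329       466.2988
  4       210.00       140.5997       562.3987
  5       210.00       127.1820       635.9099
  6       210.00       115.0448       690.2685
  7       210.00       104.0658       728.4607
  8     2,210.00       990.6547     7,925.2375
  Σ                  1,994.7702    11,542.1956
Price P = Σ PV = 1,994.7702.
Macaulay duration = Σ(t·PV) / P = 11,542.1956 / 1,994.7702 = 5.78623 years.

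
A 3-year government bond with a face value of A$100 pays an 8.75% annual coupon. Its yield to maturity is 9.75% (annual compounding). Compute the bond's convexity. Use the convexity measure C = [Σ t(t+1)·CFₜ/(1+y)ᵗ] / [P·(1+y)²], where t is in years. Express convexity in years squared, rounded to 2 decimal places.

With y = 0.0975:
  t   CF        PV=CF/(1+0.0975)^t    t·PV        t(t+1)·PV
  1         8.75         7.9727         7.9727          15.9453
  2         8.75         7.2644        14.5288          43.5863
  3       108.75        82.2651       246.7953         987.1813
  Σ                     97.5022       269.2968       1,046.7130
P = 97.5022.
Convexity = Σ t(t+1)·PV / [P·(1+y)²] = 1,046.7130 / (97.5022 × 1.204506) = 8.91260.

8.91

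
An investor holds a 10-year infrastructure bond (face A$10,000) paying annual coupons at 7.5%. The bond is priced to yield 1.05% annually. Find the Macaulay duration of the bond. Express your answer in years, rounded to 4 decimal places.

7.9810 years

Periodic yield y = 0.0105. Discount each cash flow and weight by its year:
  t   CF        PV=CF/(1+0.0105)^t    t·PV
  1       750.00       742.2068       742.2068
  2       750.00       734.4946     1,468.9893
  3       750.00       726.8626     2,180.5877
  4       750.00       719.3098     2,877.2393
  5       750.00       711.8356     3,559.1778
  6       750.00       704.4389     4,226.6337
  7       750.00       697.1192     4,879.8343
  8       750.00       689.8755     5,519.0040
  9       750.00       682.7071     6,144.3637
  10   10,750.00     9,683.7883    96,837.8828
  Σ                 16,092.6384   128,435.9193
Price P = Σ PV = 16,092.6384.
Macaulay duration = Σ(t·PV) / P = 128,435.9193 / 16,092.6384 = 7.98104 years.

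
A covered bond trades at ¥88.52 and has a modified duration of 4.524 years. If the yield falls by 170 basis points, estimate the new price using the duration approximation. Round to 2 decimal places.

¥95.33

Duration approximation: ΔP/P ≈ -D_mod · Δy = -4.524 × (-0.017) = +0.076908.
New price ≈ 88.52 × (1 + 0.076908) = 95.32789616.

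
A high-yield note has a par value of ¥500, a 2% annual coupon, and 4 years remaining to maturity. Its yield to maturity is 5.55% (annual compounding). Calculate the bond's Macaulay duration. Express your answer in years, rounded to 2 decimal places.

Periodic yield y = 0.0555. Discount each cash flow and weight by its year:
  t   CF        PV=CF/(1+0.0555)^t    t·PV
  1        10.00         9.4742         9.4742
  2        10.00         8.9760        17.9520
  3        10.00         8.5040        25.5121
  4       510.00       410.9010     1,643.6041
  Σ                    437.8553     1,696.5424
Price P = Σ PV = 437.8553.
Macaulay duration = Σ(t·PV) / P = 1,696.5424 / 437.8553 = 3.87466 years.

3.87 years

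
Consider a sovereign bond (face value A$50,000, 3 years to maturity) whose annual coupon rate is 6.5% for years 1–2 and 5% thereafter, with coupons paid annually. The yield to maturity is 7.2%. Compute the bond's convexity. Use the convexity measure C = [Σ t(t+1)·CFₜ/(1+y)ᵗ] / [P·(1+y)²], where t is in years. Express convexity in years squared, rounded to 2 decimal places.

9.59

With y = 0.072:
  t   CF        PV=CF/(1+0.072)^t    t·PV        t(t+1)·PV
  1     3,250.00     3,031.7164     3,031.7164       6,063.4328
  2     3,250.00     2,828.0937     5,656.1873      16,968.5620
  3    52,500.00    42,616.2221   127,848.6664     511,394.6654
  Σ                 48,476.0322   136,536.5701     534,426.6603
P = 48,476.0322.
Convexity = Σ t(t+1)·PV / [P·(1+y)²] = 534,426.6603 / (48,476.0322 × 1.149184) = 9.59338.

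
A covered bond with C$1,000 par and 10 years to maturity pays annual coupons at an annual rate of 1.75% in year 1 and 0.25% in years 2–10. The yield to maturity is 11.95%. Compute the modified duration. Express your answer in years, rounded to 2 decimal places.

Periodic yield y = 0.1195. First find Macaulay duration:
  t   CF        PV=CF/(1+0.1195)^t    t·PV
  1        17.50        15.6320        15.6320
  2         2.50         1.9948         3.9895
  3         2.50         1.7818         5.3455
  4         2.50         1.5916         6.3665
  5         2.50         1.4217         7.1087
  6         2.50         1.2700         7.6199
  7         2.50         1.1344         7.9409
  8         2.50         1.0133         8.1066
  9         2.50         0.9052         8.1464
  10    1,002.50       324.2227     3,242.2269
  Σ                    350.9675     3,312.4828
P = 350.9675; Macaulay duration = 3,312.4828 / 350.9675 = 9.43815 years.
Modified duration = D_Mac / (1 + y) = 9.43815 / 1.1195 = 8.43068 years.

8.43 years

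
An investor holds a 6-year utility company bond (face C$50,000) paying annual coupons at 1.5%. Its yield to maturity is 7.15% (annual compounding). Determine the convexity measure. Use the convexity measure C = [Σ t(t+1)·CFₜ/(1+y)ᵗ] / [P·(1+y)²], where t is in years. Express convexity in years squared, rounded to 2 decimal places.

34.47

With y = 0.0715:
  t   CF        PV=CF/(1+0.0715)^t    t·PV        t(t+1)·PV
  1       750.00       699.9533       699.9533       1,399.9067
  2       750.00       653.2462     1,306.4925       3,919.4774
  3       750.00       609.6558     1,828.9675       7,315.8701
  4       750.00       568.9742     2,275.8967      11,379.4837
  5       750.00       531.0072     2,655.0359      15,930.2151
  6    50,750.00    33,533.8173   201,202.9040   1,408,420.3281
  Σ                 36,596.6541   209,969.2499   1,448,365.2810
P = 36,596.6541.
Convexity = Σ t(t+1)·PV / [P·(1+y)²] = 1,448,365.2810 / (36,596.6541 × 1.148112) = 34.47088.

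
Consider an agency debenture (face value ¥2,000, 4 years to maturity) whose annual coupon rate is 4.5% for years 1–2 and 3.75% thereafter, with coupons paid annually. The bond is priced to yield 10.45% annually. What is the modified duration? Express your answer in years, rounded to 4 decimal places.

3.3691 years

Periodic yield y = 0.1045. First find Macaulay duration:
  t   CF        PV=CF/(1+0.1045)^t    t·PV
  1        90.00        81.4848        81.4848
  2        90.00        73.7753       147.5506
  3        75.00        55.6627       166.9880
  4     2,075.00     1,394.2968     5,577.1871
  Σ                  1,605.2196     5,973.2106
P = 1,605.2196; Macaulay duration = 5,973.2106 / 1,605.2196 = 3.72112 years.
Modified duration = D_Mac / (1 + y) = 3.72112 / 1.1045 = 3.36905 years.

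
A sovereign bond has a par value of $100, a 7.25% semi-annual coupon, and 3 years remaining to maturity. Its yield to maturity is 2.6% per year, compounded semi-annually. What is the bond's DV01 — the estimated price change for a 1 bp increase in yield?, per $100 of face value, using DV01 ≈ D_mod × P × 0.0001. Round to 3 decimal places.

$0.031

Periodic yield y = 0.013.
  t   CF        PV=CF/(1+0.013)^t    t·PV
  1        3.625         3.5785         3.5785
  2        3.625         3.5326         7.0651
  3        3.625         3.4872        10.4617
  4        3.625         3.4425        13.7699
  5        3.625         3.3983        16.9915
  6      103.625        95.8976       575.3858
  Σ                    113.3367       627.2524
P = 113.3367; D_Mac = 5.53442 half-year periods = 2.76721 yrs; D_mod = 2.73170 yrs.
DV01 ≈ 2.73170 × 113.3367 × 0.0001 = 0.030960.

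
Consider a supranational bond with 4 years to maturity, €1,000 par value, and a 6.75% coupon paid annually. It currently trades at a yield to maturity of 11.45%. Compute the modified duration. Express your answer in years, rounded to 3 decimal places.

Periodic yield y = 0.1145. First find Macaulay duration:
  t   CF        PV=CF/(1+0.1145)^t    t·PV
  1        67.50        60.5653        60.5653
  2        67.50        54.3430       108.6860
  3        67.50        48.7600       146.2800
  4     1,067.50       691.9068     2,767.6272
  Σ                    855.5751     3,083.1584
P = 855.5751; Macaulay duration = 3,083.1584 / 855.5751 = 3.60361 years.
Modified duration = D_Mac / (1 + y) = 3.60361 / 1.1145 = 3.23339 years.

3.233 years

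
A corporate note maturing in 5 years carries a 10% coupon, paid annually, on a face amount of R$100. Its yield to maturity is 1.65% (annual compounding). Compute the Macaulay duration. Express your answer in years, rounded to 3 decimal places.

4.307 years

Periodic yield y = 0.0165. Discount each cash flow and weight by its year:
  t   CF        PV=CF/(1+0.0165)^t    t·PV
  1        10.00         9.8377         9.8377
  2        10.00         9.6780        19.3560
  3        10.00         9.5209        28.5627
  4        10.00         9.3664        37.4654
  5       110.00       101.3575       506.7874
  Σ                    139.7604       602.0091
Price P = Σ PV = 139.7604.
Macaulay duration = Σ(t·PV) / P = 602.0091 / 139.7604 = 4.30744 years.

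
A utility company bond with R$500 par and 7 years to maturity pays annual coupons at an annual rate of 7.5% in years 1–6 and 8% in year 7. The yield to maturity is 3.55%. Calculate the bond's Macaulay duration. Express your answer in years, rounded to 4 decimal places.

Periodic yield y = 0.0355. Discount each cash flow and weight by its year:
  t   CF        PV=CF/(1+0.0355)^t    t·PV
  1        37.50        36.2144        36.2144
  2        37.50        34.9729        69.9457
  3        37.50        33.7739       101.3216
  4        37.50        32.6160       130.4640
  5        37.50        31.4978       157.4892
  6        37.50        30.4180       182.5080
  7       540.00       423.0026     2,961.0182
  Σ                    622.4956     3,638.9612
Price P = Σ PV = 622.4956.
Macaulay duration = Σ(t·PV) / P = 3,638.9612 / 622.4956 = 5.84576 years.

5.8458 years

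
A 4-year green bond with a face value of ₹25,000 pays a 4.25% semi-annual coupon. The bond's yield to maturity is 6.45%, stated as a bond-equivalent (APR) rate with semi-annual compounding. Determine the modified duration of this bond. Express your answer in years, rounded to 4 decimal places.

3.5909 years

Periodic yield y = 0.03225. First find Macaulay duration:
  t   CF        PV=CF/(1+0.03225)^t    t·PV
  1       531.25       514.6525       514.6525
  2       531.25       498.5735       997.1469
  3       531.25       482.9968     1,448.9905
  4       531.25       467.9068     1,871.6273
  5       531.25       453.2883     2,266.4414
  6       531.25       439.1264     2,634.7587
  7       531.25       425.4071     2,977.8495
  8    25,531.25    19,805.8254   158,446.6031
  Σ                 23,087.7767   171,158.0697
P = 23,087.7767; Macaulay duration = 171,158.0697 / 23,087.7767 = 7.41336 half-year periods = 3.70668 years.
Modified duration = D_Mac / (1 + y) = 3.70668 / 1.03225 = 3.59088 years.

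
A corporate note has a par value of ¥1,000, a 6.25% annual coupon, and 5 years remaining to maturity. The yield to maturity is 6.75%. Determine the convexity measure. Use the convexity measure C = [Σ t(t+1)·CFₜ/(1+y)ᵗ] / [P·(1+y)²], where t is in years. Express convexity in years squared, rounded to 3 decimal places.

With y = 0.0675:
  t   CF        PV=CF/(1+0.0675)^t    t·PV        t(t+1)·PV
  1        62.50        58.5480        58.5480         117.0960
  2        62.50        54.8459       109.6918         329.0755
  3        62.50        51.3779       154.1337         616.5348
  4        62.50        48.1292       192.5167         962.5836
  5     1,062.50       766.4600     3,832.3002      22,993.8013
  Σ                    979.3610     4,347.1905      25,019.0913
P = 979.3610.
Convexity = Σ t(t+1)·PV / [P·(1+y)²] = 25,019.0913 / (979.3610 × 1.139556) = 22.41780.

22.418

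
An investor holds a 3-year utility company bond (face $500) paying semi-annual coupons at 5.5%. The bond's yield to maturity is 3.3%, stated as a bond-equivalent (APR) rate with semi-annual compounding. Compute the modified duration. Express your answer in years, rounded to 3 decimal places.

2.767 years

Periodic yield y = 0.0165. First find Macaulay duration:
  t   CF        PV=CF/(1+0.0165)^t    t·PV
  1        13.75        13.5268        13.5268
  2        13.75        13.3072        26.6145
  3        13.75        13.0912        39.2737
  4        13.75        12.8787        51.5149
  5        13.75        12.6697        63.3484
  6       513.75       465.7014     2,794.2084
  Σ                    531.1751     2,988.4867
P = 531.1751; Macaulay duration = 2,988.4867 / 531.1751 = 5.62618 half-year periods = 2.81309 years.
Modified duration = D_Mac / (1 + y) = 2.81309 / 1.0165 = 2.76743 years.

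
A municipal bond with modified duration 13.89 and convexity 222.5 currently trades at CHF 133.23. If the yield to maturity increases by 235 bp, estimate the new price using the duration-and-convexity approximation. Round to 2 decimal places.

CHF 97.93

Duration effect: -D_mod·Δy = -13.89 × (+0.0235) = -0.326415
Convexity effect: ½·C·(Δy)² = 0.5 × 222.5 × (0.0235)² = +0.0614378125
ΔP/P ≈ -0.326415 + 0.0614378125 = -0.2649771875
New price ≈ 133.23 × (1 - 0.2649771875) = 97.927089309375.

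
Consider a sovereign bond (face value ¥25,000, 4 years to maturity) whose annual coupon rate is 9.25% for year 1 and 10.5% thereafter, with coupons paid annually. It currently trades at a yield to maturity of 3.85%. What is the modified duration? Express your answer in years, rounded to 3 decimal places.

3.417 years

Periodic yield y = 0.0385. First find Macaulay duration:
  t   CF        PV=CF/(1+0.0385)^t    t·PV
  1     2,312.50     2,226.7694     2,226.7694
  2     2,625.00     2,433.9761     4,867.9522
  3     2,625.00     2,343.7420     7,031.2260
  4    27,625.00    23,750.6928    95,002.7714
  Σ                 30,755.1803   109,128.7190
P = 30,755.1803; Macaulay duration = 109,128.7190 / 30,755.1803 = 3.54830 years.
Modified duration = D_Mac / (1 + y) = 3.54830 / 1.0385 = 3.41676 years.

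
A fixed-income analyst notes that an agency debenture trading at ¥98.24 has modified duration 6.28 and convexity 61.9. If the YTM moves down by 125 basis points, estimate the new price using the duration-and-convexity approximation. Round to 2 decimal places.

¥106.43

Duration effect: -D_mod·Δy = -6.28 × (-0.0125) = +0.078500
Convexity effect: ½·C·(Δy)² = 0.5 × 61.9 × (-0.0125)² = +0.0048359375
ΔP/P ≈ +0.078500 + 0.0048359375 = +0.0833359375
New price ≈ 98.24 × (1 + 0.0833359375) = 106.4269225.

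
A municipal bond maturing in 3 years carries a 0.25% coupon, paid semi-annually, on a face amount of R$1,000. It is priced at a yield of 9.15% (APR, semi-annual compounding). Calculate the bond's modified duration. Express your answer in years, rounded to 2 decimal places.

2.86 years

Periodic yield y = 0.04575. First find Macaulay duration:
  t   CF        PV=CF/(1+0.04575)^t    t·PV
  1         1.25         1.1953         1.1953
  2         1.25         1.1430         2.2860
  3         1.25         1.0930         3.2790
  4         1.25         1.0452         4.1808
  5         1.25         0.9995         4.9974
  6     1,001.25       765.5530     4,593.3183
  Σ                    771.0291     4,609.2568
P = 771.0291; Macaulay duration = 4,609.2568 / 771.0291 = 5.97806 half-year periods = 2.98903 years.
Modified duration = D_Mac / (1 + y) = 2.98903 / 1.04575 = 2.85826 years.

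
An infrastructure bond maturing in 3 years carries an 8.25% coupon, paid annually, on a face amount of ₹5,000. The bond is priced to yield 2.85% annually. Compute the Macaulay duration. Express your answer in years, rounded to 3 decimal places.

Periodic yield y = 0.0285. Discount each cash flow and weight by its year:
  t   CF        PV=CF/(1+0.0285)^t    t·PV
  1       412.50       401.0695       401.0695
  2       412.50       389.9558       779.9116
  3     5,412.50     4,974.9076    14,924.7229
  Σ                  5,765.9329    16,105.7040
Price P = Σ PV = 5,765.9329.
Macaulay duration = Σ(t·PV) / P = 16,105.7040 / 5,765.9329 = 2.79325 years.

2.793 years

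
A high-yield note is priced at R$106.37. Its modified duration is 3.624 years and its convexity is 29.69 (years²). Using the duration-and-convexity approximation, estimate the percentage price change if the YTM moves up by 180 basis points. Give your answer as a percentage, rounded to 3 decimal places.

Duration effect: -D_mod·Δy = -3.624 × (+0.018) = -0.065232
Convexity effect: ½·C·(Δy)² = 0.5 × 29.69 × (0.018)² = +0.00480978
ΔP/P ≈ -0.065232 + 0.00480978 = -0.06042222
= -6.042222%.

-6.042%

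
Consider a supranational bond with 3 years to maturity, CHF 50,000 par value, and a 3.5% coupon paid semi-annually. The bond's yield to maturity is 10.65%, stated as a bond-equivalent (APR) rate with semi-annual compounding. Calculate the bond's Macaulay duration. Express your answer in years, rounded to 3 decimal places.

Periodic yield y = 0.05325. Discount each cash flow and weight by its period:
  t   CF        PV=CF/(1+0.05325)^t    t·PV
  1       875.00       830.7619       830.7619
  2       875.00       788.7604     1,577.5209
  3       875.00       748.8824     2,246.6473
  4       875.00       711.0206     2,844.0824
  5       875.00       675.0730     3,375.3648
  6    50,875.00    37,266.2433   223,597.4600
  Σ                 41,020.7417   234,471.8373
Price P = Σ PV = 41,020.7417.
Macaulay duration = Σ(t·PV) / P = 234,471.8373 / 41,020.7417 = 5.71593 half-year periods.
In years: 5.71593 / 2 = 2.85797 years.

2.858 years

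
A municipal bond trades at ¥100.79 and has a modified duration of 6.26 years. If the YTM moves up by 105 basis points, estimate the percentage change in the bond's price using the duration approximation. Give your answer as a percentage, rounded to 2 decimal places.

-6.57%

Duration approximation: ΔP/P ≈ -D_mod · Δy = -6.26 × (+0.0105) = -0.065730.
As a percentage: -6.5730%.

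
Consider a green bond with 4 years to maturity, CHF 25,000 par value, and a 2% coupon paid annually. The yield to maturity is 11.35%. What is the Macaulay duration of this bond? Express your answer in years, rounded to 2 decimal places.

Periodic yield y = 0.1135. Discount each cash flow and weight by its year:
  t   CF        PV=CF/(1+0.1135)^t    t·PV
  1       500.00       449.0346       449.0346
  2       500.00       403.2641       806.5282
  3       500.00       362.1590     1,086.4771
  4    25,500.00    16,587.4373    66,349.7493
  Σ                 17,801.8951    68,691.7892
Price P = Σ PV = 17,801.8951.
Macaulay duration = Σ(t·PV) / P = 68,691.7892 / 17,801.8951 = 3.85868 years.

3.86 years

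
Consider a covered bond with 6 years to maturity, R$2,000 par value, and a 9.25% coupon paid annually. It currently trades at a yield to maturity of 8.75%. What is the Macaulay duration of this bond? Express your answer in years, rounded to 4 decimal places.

Periodic yield y = 0.0875. Discount each cash flow and weight by its year:
  t   CF        PV=CF/(1+0.0875)^t    t·PV
  1       185.00       170.1149       170.1149
  2       185.00       156.4275       312.8551
  3       185.00       143.8414       431.5242
  4       185.00       132.2680       529.0719
  5       185.00       121.6257       608.1286
  6     2,185.00     1,320.9180     7,925.5078
  Σ                  2,045.1955     9,977.2025
Price P = Σ PV = 2,045.1955.
Macaulay duration = Σ(t·PV) / P = 9,977.2025 / 2,045.1955 = 4.87836 years.

4.8784 years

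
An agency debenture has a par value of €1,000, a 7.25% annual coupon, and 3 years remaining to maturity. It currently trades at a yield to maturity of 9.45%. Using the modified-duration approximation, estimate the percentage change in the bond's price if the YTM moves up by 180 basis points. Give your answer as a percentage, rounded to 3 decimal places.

-4.598%

Periodic yield y = 0.0945. Modified duration first:
  t   CF        PV=CF/(1+0.0945)^t    t·PV
  1        72.50        66.2403        66.2403
  2        72.50        60.5211       121.0421
  3     1,072.50       817.9938     2,453.9814
  Σ                    944.7551     2,641.2637
P = 944.7551; D_Mac = 2.79571 yrs; D_mod = 2.79571/(1+0.0945) = 2.55433 yrs.
ΔP/P ≈ -D_mod · Δy = -2.55433 × (+0.018) = -0.045978 = -4.5978%.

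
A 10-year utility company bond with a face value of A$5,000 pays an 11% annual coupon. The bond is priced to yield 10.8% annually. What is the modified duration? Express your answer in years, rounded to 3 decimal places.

Periodic yield y = 0.108. First find Macaulay duration:
  t   CF        PV=CF/(1+0.108)^t    t·PV
  1       550.00       496.3899       496.3899
  2       550.00       448.0053       896.0106
  3       550.00       404.3369     1,213.0108
  4       550.00       364.9250     1,459.7001
  5       550.00       329.3547     1,646.7736
  6       550.00       297.2515     1,783.5093
  7       550.00       268.2776     1,877.9430
  8       550.00       242.1278     1,937.0222
  9       550.00       218.5269     1,966.7418
  10    5,550.00     1,990.1938    19,901.9385
  Σ                  5,059.3895    33,179.0398
P = 5,059.3895; Macaulay duration = 33,179.0398 / 5,059.3895 = 6.55791 years.
Modified duration = D_Mac / (1 + y) = 6.55791 / 1.108 = 5.91869 years.

5.919 years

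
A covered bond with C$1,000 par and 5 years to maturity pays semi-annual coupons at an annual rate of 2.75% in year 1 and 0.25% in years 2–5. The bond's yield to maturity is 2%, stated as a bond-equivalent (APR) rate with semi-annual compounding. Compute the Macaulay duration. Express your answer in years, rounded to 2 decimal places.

Periodic yield y = 0.01. Discount each cash flow and weight by its period:
  t   CF        PV=CF/(1+0.01)^t    t·PV
  1        13.75        13.6139        13.6139
  2        13.75        13.4791        26.9581
  3         1.25         1.2132         3.6397
  4         1.25         1.2012         4.8049
  5         1.25         1.1893         5.9467
  6         1.25         1.1776         7.0653
  7         1.25         1.1659         8.1613
  8         1.25         1.1544         9.2348
  9         1.25         1.1429        10.2863
  10    1,001.25       906.4186     9,064.1856
  Σ                    941.7560     9,153.8967
Price P = Σ PV = 941.7560.
Macaulay duration = Σ(t·PV) / P = 9,153.8967 / 941.7560 = 9.72003 half-year periods.
In years: 9.72003 / 2 = 4.86001 years.

4.86 years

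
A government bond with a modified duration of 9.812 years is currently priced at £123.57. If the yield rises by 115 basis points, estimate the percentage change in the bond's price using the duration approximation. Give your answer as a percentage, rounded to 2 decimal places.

-11.28%

Duration approximation: ΔP/P ≈ -D_mod · Δy = -9.812 × (+0.0115) = -0.112838.
As a percentage: -11.2838%.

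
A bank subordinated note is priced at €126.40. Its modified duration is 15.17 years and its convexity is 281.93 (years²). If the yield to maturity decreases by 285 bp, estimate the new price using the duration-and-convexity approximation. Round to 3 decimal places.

Duration effect: -D_mod·Δy = -15.17 × (-0.0285) = +0.432345
Convexity effect: ½·C·(Δy)² = 0.5 × 281.93 × (-0.0285)² = +0.11449882125
ΔP/P ≈ +0.432345 + 0.11449882125 = +0.54684382125
New price ≈ 126.40 × (1 + 0.54684382125) = 195.521059006.

€195.521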